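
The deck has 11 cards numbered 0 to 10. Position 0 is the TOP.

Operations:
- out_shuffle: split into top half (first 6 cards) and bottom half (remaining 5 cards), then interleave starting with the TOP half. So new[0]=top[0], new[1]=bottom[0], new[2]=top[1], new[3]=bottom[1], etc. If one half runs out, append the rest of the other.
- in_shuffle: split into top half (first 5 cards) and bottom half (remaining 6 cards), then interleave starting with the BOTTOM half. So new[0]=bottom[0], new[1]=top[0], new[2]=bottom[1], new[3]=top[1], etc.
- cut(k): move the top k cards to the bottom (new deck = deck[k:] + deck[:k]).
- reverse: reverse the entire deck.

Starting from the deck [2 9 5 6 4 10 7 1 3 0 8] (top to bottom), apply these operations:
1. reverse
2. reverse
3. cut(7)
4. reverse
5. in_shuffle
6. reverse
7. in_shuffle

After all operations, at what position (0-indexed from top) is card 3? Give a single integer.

After op 1 (reverse): [8 0 3 1 7 10 4 6 5 9 2]
After op 2 (reverse): [2 9 5 6 4 10 7 1 3 0 8]
After op 3 (cut(7)): [1 3 0 8 2 9 5 6 4 10 7]
After op 4 (reverse): [7 10 4 6 5 9 2 8 0 3 1]
After op 5 (in_shuffle): [9 7 2 10 8 4 0 6 3 5 1]
After op 6 (reverse): [1 5 3 6 0 4 8 10 2 7 9]
After op 7 (in_shuffle): [4 1 8 5 10 3 2 6 7 0 9]
Card 3 is at position 5.

Answer: 5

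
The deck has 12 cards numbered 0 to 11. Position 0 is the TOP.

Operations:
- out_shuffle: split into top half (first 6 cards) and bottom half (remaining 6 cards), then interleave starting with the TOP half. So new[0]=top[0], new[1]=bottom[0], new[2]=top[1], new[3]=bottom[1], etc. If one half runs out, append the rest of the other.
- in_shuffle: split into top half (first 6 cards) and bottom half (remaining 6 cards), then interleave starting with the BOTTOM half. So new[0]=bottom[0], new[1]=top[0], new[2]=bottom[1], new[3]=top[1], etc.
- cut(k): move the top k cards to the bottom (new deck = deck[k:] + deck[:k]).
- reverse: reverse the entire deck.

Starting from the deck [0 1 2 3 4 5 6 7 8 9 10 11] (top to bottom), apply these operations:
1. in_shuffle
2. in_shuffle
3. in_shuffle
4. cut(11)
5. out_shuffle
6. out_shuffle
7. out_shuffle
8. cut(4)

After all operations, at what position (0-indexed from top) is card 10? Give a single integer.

After op 1 (in_shuffle): [6 0 7 1 8 2 9 3 10 4 11 5]
After op 2 (in_shuffle): [9 6 3 0 10 7 4 1 11 8 5 2]
After op 3 (in_shuffle): [4 9 1 6 11 3 8 0 5 10 2 7]
After op 4 (cut(11)): [7 4 9 1 6 11 3 8 0 5 10 2]
After op 5 (out_shuffle): [7 3 4 8 9 0 1 5 6 10 11 2]
After op 6 (out_shuffle): [7 1 3 5 4 6 8 10 9 11 0 2]
After op 7 (out_shuffle): [7 8 1 10 3 9 5 11 4 0 6 2]
After op 8 (cut(4)): [3 9 5 11 4 0 6 2 7 8 1 10]
Card 10 is at position 11.

Answer: 11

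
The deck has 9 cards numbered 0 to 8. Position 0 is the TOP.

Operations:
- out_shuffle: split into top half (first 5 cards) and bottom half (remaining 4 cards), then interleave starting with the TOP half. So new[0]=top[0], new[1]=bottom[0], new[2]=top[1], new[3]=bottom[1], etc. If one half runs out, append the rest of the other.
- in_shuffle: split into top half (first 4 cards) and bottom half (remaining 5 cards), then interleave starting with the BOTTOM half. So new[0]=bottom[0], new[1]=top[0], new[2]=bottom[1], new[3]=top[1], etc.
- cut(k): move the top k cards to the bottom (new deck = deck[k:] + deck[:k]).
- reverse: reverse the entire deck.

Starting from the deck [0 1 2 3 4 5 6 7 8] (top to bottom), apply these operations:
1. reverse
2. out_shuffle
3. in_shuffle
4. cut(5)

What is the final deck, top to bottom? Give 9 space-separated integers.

After op 1 (reverse): [8 7 6 5 4 3 2 1 0]
After op 2 (out_shuffle): [8 3 7 2 6 1 5 0 4]
After op 3 (in_shuffle): [6 8 1 3 5 7 0 2 4]
After op 4 (cut(5)): [7 0 2 4 6 8 1 3 5]

Answer: 7 0 2 4 6 8 1 3 5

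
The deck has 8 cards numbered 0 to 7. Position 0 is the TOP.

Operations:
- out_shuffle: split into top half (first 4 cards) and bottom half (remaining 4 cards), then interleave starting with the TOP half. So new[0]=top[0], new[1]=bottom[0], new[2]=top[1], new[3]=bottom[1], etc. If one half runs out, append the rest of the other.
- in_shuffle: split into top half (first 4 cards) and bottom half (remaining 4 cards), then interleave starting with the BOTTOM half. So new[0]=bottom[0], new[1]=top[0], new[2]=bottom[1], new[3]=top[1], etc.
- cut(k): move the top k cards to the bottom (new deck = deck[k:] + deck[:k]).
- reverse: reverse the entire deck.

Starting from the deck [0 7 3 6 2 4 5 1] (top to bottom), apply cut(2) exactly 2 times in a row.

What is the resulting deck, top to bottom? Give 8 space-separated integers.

Answer: 2 4 5 1 0 7 3 6

Derivation:
After op 1 (cut(2)): [3 6 2 4 5 1 0 7]
After op 2 (cut(2)): [2 4 5 1 0 7 3 6]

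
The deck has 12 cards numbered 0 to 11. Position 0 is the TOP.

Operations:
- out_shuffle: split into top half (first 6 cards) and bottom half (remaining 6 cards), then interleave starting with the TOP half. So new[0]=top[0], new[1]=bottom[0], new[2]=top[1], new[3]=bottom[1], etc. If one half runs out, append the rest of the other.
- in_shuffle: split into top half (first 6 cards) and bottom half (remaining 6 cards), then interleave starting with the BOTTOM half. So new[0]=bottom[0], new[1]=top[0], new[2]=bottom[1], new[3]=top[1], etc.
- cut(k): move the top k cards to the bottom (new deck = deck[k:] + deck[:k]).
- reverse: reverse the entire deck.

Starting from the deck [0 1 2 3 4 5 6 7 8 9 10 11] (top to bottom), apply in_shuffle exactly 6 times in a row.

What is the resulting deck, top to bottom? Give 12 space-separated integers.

After op 1 (in_shuffle): [6 0 7 1 8 2 9 3 10 4 11 5]
After op 2 (in_shuffle): [9 6 3 0 10 7 4 1 11 8 5 2]
After op 3 (in_shuffle): [4 9 1 6 11 3 8 0 5 10 2 7]
After op 4 (in_shuffle): [8 4 0 9 5 1 10 6 2 11 7 3]
After op 5 (in_shuffle): [10 8 6 4 2 0 11 9 7 5 3 1]
After op 6 (in_shuffle): [11 10 9 8 7 6 5 4 3 2 1 0]

Answer: 11 10 9 8 7 6 5 4 3 2 1 0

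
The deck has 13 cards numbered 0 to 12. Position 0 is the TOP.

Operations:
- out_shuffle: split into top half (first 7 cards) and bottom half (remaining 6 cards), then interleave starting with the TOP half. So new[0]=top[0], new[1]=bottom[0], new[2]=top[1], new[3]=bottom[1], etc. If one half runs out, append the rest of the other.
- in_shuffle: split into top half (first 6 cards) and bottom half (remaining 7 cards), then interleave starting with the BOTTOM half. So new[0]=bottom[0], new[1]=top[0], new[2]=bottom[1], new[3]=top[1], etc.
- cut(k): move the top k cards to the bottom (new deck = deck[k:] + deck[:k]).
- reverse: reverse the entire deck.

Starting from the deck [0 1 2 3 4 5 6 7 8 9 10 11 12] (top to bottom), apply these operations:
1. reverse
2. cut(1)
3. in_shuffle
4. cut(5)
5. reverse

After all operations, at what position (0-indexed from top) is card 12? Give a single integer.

Answer: 5

Derivation:
After op 1 (reverse): [12 11 10 9 8 7 6 5 4 3 2 1 0]
After op 2 (cut(1)): [11 10 9 8 7 6 5 4 3 2 1 0 12]
After op 3 (in_shuffle): [5 11 4 10 3 9 2 8 1 7 0 6 12]
After op 4 (cut(5)): [9 2 8 1 7 0 6 12 5 11 4 10 3]
After op 5 (reverse): [3 10 4 11 5 12 6 0 7 1 8 2 9]
Card 12 is at position 5.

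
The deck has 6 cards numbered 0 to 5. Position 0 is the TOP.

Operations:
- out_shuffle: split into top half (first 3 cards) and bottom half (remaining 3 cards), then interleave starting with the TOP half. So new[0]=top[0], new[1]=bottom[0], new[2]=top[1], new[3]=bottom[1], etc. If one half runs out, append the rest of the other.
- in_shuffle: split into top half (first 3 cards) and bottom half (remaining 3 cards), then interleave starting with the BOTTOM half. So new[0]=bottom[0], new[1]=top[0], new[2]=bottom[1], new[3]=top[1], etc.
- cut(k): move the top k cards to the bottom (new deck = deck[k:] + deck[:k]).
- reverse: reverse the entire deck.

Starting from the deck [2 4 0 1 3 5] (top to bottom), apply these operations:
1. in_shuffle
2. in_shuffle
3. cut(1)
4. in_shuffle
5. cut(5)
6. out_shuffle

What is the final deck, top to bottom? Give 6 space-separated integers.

Answer: 2 3 0 5 1 4

Derivation:
After op 1 (in_shuffle): [1 2 3 4 5 0]
After op 2 (in_shuffle): [4 1 5 2 0 3]
After op 3 (cut(1)): [1 5 2 0 3 4]
After op 4 (in_shuffle): [0 1 3 5 4 2]
After op 5 (cut(5)): [2 0 1 3 5 4]
After op 6 (out_shuffle): [2 3 0 5 1 4]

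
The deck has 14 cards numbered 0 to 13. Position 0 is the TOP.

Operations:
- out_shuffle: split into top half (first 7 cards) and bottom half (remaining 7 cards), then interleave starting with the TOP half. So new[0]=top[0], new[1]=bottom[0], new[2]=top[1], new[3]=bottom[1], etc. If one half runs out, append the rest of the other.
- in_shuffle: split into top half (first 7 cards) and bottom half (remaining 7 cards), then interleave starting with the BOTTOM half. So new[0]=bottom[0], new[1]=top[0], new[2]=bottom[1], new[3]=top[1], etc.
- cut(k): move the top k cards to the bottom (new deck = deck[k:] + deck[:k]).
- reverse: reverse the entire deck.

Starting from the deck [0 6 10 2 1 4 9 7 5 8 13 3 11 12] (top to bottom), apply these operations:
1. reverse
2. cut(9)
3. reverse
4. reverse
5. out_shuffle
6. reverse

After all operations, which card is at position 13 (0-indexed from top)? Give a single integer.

After op 1 (reverse): [12 11 3 13 8 5 7 9 4 1 2 10 6 0]
After op 2 (cut(9)): [1 2 10 6 0 12 11 3 13 8 5 7 9 4]
After op 3 (reverse): [4 9 7 5 8 13 3 11 12 0 6 10 2 1]
After op 4 (reverse): [1 2 10 6 0 12 11 3 13 8 5 7 9 4]
After op 5 (out_shuffle): [1 3 2 13 10 8 6 5 0 7 12 9 11 4]
After op 6 (reverse): [4 11 9 12 7 0 5 6 8 10 13 2 3 1]
Position 13: card 1.

Answer: 1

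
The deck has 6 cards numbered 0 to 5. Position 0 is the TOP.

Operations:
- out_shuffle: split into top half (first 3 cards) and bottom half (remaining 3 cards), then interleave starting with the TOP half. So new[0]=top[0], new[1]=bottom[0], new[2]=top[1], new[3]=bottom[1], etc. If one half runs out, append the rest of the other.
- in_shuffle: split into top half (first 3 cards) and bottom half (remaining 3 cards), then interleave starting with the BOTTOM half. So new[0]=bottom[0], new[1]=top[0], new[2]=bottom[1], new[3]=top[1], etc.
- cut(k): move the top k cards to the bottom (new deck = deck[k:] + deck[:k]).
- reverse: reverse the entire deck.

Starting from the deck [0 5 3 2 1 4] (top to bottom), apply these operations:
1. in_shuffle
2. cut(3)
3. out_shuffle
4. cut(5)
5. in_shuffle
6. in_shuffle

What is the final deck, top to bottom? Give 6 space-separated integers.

Answer: 5 4 3 1 2 0

Derivation:
After op 1 (in_shuffle): [2 0 1 5 4 3]
After op 2 (cut(3)): [5 4 3 2 0 1]
After op 3 (out_shuffle): [5 2 4 0 3 1]
After op 4 (cut(5)): [1 5 2 4 0 3]
After op 5 (in_shuffle): [4 1 0 5 3 2]
After op 6 (in_shuffle): [5 4 3 1 2 0]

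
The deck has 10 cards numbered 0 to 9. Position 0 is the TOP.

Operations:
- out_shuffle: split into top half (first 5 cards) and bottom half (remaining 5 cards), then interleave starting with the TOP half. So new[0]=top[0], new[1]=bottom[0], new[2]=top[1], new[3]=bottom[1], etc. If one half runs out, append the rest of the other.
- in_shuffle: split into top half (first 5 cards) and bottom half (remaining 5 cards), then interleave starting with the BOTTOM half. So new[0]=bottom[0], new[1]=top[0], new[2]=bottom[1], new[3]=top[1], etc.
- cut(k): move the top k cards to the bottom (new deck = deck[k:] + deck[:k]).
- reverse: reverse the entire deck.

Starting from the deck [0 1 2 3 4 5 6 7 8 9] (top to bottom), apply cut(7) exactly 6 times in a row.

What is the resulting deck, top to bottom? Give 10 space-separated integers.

Answer: 2 3 4 5 6 7 8 9 0 1

Derivation:
After op 1 (cut(7)): [7 8 9 0 1 2 3 4 5 6]
After op 2 (cut(7)): [4 5 6 7 8 9 0 1 2 3]
After op 3 (cut(7)): [1 2 3 4 5 6 7 8 9 0]
After op 4 (cut(7)): [8 9 0 1 2 3 4 5 6 7]
After op 5 (cut(7)): [5 6 7 8 9 0 1 2 3 4]
After op 6 (cut(7)): [2 3 4 5 6 7 8 9 0 1]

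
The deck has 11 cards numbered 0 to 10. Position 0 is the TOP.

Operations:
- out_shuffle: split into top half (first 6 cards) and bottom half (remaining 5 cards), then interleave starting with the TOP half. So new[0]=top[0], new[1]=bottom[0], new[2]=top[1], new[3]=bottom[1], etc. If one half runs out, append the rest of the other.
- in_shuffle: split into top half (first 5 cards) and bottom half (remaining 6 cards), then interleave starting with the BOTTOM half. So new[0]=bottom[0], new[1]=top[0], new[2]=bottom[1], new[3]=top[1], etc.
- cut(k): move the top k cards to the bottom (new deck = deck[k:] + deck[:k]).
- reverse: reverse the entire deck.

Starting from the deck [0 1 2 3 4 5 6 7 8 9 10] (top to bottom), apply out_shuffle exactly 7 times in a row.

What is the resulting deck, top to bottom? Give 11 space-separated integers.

Answer: 0 8 5 2 10 7 4 1 9 6 3

Derivation:
After op 1 (out_shuffle): [0 6 1 7 2 8 3 9 4 10 5]
After op 2 (out_shuffle): [0 3 6 9 1 4 7 10 2 5 8]
After op 3 (out_shuffle): [0 7 3 10 6 2 9 5 1 8 4]
After op 4 (out_shuffle): [0 9 7 5 3 1 10 8 6 4 2]
After op 5 (out_shuffle): [0 10 9 8 7 6 5 4 3 2 1]
After op 6 (out_shuffle): [0 5 10 4 9 3 8 2 7 1 6]
After op 7 (out_shuffle): [0 8 5 2 10 7 4 1 9 6 3]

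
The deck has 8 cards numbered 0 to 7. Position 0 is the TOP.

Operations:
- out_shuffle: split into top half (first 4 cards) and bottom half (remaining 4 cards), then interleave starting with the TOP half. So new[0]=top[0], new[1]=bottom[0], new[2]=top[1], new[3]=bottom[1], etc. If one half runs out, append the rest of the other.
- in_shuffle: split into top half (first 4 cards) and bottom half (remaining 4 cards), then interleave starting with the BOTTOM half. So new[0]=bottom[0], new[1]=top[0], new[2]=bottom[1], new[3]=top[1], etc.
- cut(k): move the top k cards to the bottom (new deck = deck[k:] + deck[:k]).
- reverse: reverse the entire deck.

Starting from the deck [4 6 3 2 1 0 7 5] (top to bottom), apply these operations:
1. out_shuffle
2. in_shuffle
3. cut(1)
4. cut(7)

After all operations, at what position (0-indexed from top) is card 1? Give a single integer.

After op 1 (out_shuffle): [4 1 6 0 3 7 2 5]
After op 2 (in_shuffle): [3 4 7 1 2 6 5 0]
After op 3 (cut(1)): [4 7 1 2 6 5 0 3]
After op 4 (cut(7)): [3 4 7 1 2 6 5 0]
Card 1 is at position 3.

Answer: 3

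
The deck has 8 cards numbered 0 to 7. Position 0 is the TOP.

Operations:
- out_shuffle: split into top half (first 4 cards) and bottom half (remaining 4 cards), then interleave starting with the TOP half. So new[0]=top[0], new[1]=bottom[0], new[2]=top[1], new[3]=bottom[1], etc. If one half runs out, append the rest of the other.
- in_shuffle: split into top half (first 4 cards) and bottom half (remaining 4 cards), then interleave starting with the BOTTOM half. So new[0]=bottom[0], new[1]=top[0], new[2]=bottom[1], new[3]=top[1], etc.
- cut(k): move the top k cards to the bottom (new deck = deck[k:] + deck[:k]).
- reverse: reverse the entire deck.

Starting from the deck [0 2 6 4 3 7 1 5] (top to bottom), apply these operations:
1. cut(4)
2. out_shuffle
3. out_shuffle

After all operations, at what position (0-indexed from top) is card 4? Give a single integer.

After op 1 (cut(4)): [3 7 1 5 0 2 6 4]
After op 2 (out_shuffle): [3 0 7 2 1 6 5 4]
After op 3 (out_shuffle): [3 1 0 6 7 5 2 4]
Card 4 is at position 7.

Answer: 7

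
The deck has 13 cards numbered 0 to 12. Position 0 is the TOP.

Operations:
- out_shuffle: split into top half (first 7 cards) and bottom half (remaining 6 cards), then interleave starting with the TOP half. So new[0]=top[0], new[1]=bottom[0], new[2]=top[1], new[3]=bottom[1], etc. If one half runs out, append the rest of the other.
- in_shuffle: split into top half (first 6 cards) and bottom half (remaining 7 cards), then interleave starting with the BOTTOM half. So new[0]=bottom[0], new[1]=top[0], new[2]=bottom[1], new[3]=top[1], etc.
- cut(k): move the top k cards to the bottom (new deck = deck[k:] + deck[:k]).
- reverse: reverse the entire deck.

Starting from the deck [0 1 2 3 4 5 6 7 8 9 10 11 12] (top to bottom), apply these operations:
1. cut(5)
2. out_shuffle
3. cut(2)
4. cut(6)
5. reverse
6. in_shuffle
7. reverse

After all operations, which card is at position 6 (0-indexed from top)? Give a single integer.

After op 1 (cut(5)): [5 6 7 8 9 10 11 12 0 1 2 3 4]
After op 2 (out_shuffle): [5 12 6 0 7 1 8 2 9 3 10 4 11]
After op 3 (cut(2)): [6 0 7 1 8 2 9 3 10 4 11 5 12]
After op 4 (cut(6)): [9 3 10 4 11 5 12 6 0 7 1 8 2]
After op 5 (reverse): [2 8 1 7 0 6 12 5 11 4 10 3 9]
After op 6 (in_shuffle): [12 2 5 8 11 1 4 7 10 0 3 6 9]
After op 7 (reverse): [9 6 3 0 10 7 4 1 11 8 5 2 12]
Position 6: card 4.

Answer: 4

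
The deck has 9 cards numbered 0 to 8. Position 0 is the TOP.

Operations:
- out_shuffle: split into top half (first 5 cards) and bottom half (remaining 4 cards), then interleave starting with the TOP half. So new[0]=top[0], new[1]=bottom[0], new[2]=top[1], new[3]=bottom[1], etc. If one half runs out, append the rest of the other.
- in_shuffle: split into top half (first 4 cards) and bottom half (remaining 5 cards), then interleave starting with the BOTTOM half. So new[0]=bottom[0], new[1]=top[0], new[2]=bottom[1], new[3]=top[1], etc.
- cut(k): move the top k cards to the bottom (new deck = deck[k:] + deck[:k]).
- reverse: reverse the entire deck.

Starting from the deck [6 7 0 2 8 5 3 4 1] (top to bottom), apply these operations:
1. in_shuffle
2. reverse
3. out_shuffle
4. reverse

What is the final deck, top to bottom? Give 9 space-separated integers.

After op 1 (in_shuffle): [8 6 5 7 3 0 4 2 1]
After op 2 (reverse): [1 2 4 0 3 7 5 6 8]
After op 3 (out_shuffle): [1 7 2 5 4 6 0 8 3]
After op 4 (reverse): [3 8 0 6 4 5 2 7 1]

Answer: 3 8 0 6 4 5 2 7 1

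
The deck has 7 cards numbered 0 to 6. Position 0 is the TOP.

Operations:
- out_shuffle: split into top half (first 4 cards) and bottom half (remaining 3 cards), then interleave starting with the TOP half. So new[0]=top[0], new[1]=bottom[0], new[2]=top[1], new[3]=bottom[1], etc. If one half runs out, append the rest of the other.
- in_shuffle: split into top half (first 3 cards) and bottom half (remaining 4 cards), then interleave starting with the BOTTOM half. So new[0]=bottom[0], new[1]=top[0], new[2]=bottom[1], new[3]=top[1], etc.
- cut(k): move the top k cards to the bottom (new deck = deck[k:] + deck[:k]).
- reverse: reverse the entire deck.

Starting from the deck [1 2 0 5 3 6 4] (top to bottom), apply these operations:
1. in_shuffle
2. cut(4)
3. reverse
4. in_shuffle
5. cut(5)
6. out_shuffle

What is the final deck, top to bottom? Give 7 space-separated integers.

Answer: 1 4 6 3 5 0 2

Derivation:
After op 1 (in_shuffle): [5 1 3 2 6 0 4]
After op 2 (cut(4)): [6 0 4 5 1 3 2]
After op 3 (reverse): [2 3 1 5 4 0 6]
After op 4 (in_shuffle): [5 2 4 3 0 1 6]
After op 5 (cut(5)): [1 6 5 2 4 3 0]
After op 6 (out_shuffle): [1 4 6 3 5 0 2]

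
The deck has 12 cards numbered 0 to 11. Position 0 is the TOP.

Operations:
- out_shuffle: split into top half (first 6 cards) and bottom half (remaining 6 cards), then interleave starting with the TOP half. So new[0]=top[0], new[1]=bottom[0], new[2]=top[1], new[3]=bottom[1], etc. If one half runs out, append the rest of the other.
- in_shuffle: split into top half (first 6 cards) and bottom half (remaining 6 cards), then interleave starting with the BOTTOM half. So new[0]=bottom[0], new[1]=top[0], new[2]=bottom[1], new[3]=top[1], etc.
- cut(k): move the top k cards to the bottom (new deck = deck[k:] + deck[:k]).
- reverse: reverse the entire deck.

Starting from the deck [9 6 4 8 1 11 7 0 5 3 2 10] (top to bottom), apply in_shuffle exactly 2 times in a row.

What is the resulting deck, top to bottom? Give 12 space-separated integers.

Answer: 3 7 8 9 2 0 1 6 10 5 11 4

Derivation:
After op 1 (in_shuffle): [7 9 0 6 5 4 3 8 2 1 10 11]
After op 2 (in_shuffle): [3 7 8 9 2 0 1 6 10 5 11 4]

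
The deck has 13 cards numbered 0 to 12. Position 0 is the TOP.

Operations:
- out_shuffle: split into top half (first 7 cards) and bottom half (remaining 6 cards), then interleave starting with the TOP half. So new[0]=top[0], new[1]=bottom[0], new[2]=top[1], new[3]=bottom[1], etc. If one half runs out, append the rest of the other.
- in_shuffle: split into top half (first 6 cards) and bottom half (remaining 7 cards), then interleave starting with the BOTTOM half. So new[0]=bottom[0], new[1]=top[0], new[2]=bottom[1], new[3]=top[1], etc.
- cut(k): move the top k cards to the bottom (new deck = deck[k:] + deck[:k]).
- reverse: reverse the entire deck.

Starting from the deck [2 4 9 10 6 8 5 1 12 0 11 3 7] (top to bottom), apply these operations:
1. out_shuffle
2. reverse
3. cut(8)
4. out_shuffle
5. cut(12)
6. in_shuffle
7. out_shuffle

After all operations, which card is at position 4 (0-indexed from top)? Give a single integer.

After op 1 (out_shuffle): [2 1 4 12 9 0 10 11 6 3 8 7 5]
After op 2 (reverse): [5 7 8 3 6 11 10 0 9 12 4 1 2]
After op 3 (cut(8)): [9 12 4 1 2 5 7 8 3 6 11 10 0]
After op 4 (out_shuffle): [9 8 12 3 4 6 1 11 2 10 5 0 7]
After op 5 (cut(12)): [7 9 8 12 3 4 6 1 11 2 10 5 0]
After op 6 (in_shuffle): [6 7 1 9 11 8 2 12 10 3 5 4 0]
After op 7 (out_shuffle): [6 12 7 10 1 3 9 5 11 4 8 0 2]
Position 4: card 1.

Answer: 1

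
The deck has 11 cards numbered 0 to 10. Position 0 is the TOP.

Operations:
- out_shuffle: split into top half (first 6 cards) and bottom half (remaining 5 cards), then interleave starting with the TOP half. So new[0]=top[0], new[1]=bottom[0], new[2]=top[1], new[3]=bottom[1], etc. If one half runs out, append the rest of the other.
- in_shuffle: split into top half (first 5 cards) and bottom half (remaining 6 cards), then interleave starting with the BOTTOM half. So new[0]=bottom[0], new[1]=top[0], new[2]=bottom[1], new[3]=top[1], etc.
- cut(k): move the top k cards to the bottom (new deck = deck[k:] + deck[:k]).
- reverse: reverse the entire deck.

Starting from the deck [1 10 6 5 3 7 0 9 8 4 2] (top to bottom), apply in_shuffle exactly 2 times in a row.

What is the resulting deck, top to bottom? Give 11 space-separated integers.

Answer: 6 7 8 1 5 0 4 10 3 9 2

Derivation:
After op 1 (in_shuffle): [7 1 0 10 9 6 8 5 4 3 2]
After op 2 (in_shuffle): [6 7 8 1 5 0 4 10 3 9 2]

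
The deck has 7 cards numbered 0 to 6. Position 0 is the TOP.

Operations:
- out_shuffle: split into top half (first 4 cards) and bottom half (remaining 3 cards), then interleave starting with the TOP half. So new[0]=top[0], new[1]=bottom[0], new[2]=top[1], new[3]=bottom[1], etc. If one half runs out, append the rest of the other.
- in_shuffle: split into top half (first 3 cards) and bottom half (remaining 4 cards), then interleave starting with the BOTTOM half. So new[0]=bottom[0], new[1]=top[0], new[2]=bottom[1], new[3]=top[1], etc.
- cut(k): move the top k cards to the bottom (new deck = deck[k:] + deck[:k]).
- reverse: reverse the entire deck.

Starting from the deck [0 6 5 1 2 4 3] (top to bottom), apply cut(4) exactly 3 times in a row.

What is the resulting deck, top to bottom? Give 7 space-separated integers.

Answer: 4 3 0 6 5 1 2

Derivation:
After op 1 (cut(4)): [2 4 3 0 6 5 1]
After op 2 (cut(4)): [6 5 1 2 4 3 0]
After op 3 (cut(4)): [4 3 0 6 5 1 2]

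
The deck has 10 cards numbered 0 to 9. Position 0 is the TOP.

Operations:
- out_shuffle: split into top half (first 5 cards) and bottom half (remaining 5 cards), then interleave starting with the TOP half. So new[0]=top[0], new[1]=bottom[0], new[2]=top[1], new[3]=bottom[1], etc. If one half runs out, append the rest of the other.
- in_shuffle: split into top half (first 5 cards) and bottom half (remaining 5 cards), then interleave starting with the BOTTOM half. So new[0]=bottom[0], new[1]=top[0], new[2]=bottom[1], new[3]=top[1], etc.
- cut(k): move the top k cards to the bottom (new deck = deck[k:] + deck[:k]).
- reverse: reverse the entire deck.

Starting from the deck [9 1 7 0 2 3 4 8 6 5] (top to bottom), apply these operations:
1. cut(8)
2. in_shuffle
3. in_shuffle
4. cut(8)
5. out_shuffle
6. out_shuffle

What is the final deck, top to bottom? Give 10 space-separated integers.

Answer: 7 2 6 0 3 8 1 4 9 5

Derivation:
After op 1 (cut(8)): [6 5 9 1 7 0 2 3 4 8]
After op 2 (in_shuffle): [0 6 2 5 3 9 4 1 8 7]
After op 3 (in_shuffle): [9 0 4 6 1 2 8 5 7 3]
After op 4 (cut(8)): [7 3 9 0 4 6 1 2 8 5]
After op 5 (out_shuffle): [7 6 3 1 9 2 0 8 4 5]
After op 6 (out_shuffle): [7 2 6 0 3 8 1 4 9 5]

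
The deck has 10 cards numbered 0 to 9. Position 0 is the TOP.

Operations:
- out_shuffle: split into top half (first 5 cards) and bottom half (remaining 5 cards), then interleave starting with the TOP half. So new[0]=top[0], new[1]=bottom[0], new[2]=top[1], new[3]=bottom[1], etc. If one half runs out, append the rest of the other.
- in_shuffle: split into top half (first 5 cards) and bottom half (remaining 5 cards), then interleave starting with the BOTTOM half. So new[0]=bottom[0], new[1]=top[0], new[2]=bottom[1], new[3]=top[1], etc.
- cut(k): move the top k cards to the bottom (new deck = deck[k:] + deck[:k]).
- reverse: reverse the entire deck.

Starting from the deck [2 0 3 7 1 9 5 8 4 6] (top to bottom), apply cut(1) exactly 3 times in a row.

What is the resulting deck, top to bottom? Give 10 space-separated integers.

Answer: 7 1 9 5 8 4 6 2 0 3

Derivation:
After op 1 (cut(1)): [0 3 7 1 9 5 8 4 6 2]
After op 2 (cut(1)): [3 7 1 9 5 8 4 6 2 0]
After op 3 (cut(1)): [7 1 9 5 8 4 6 2 0 3]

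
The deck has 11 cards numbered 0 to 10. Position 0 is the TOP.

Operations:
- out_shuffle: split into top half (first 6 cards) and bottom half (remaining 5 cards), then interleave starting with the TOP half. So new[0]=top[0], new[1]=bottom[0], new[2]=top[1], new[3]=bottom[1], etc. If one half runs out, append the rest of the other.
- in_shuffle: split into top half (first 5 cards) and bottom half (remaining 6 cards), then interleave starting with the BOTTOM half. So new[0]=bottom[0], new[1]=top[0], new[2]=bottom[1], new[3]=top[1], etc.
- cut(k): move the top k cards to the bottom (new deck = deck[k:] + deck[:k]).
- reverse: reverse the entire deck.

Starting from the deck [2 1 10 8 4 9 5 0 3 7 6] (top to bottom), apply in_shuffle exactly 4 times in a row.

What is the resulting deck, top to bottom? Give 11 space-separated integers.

After op 1 (in_shuffle): [9 2 5 1 0 10 3 8 7 4 6]
After op 2 (in_shuffle): [10 9 3 2 8 5 7 1 4 0 6]
After op 3 (in_shuffle): [5 10 7 9 1 3 4 2 0 8 6]
After op 4 (in_shuffle): [3 5 4 10 2 7 0 9 8 1 6]

Answer: 3 5 4 10 2 7 0 9 8 1 6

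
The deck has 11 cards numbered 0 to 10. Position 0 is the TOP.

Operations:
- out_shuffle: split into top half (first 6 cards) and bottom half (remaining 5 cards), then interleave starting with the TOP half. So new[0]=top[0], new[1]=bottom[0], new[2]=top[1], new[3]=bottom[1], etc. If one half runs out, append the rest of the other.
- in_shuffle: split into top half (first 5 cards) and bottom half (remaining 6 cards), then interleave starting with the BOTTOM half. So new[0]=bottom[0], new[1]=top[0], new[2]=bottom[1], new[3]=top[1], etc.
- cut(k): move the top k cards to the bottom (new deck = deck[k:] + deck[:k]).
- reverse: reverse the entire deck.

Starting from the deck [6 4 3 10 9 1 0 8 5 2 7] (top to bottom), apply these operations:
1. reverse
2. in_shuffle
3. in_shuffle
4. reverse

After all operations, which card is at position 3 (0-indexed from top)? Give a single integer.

After op 1 (reverse): [7 2 5 8 0 1 9 10 3 4 6]
After op 2 (in_shuffle): [1 7 9 2 10 5 3 8 4 0 6]
After op 3 (in_shuffle): [5 1 3 7 8 9 4 2 0 10 6]
After op 4 (reverse): [6 10 0 2 4 9 8 7 3 1 5]
Position 3: card 2.

Answer: 2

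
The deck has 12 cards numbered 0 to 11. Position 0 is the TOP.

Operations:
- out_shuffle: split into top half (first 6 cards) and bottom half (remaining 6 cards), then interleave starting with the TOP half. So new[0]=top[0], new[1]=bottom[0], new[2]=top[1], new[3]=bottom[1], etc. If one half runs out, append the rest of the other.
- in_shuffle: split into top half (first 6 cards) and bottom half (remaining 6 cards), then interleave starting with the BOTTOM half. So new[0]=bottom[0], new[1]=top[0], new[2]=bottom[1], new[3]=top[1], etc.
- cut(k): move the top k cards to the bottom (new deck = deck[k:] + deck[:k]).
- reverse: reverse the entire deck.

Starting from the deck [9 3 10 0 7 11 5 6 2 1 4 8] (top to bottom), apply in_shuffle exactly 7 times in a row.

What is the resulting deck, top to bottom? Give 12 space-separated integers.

Answer: 11 8 7 4 0 1 10 2 3 6 9 5

Derivation:
After op 1 (in_shuffle): [5 9 6 3 2 10 1 0 4 7 8 11]
After op 2 (in_shuffle): [1 5 0 9 4 6 7 3 8 2 11 10]
After op 3 (in_shuffle): [7 1 3 5 8 0 2 9 11 4 10 6]
After op 4 (in_shuffle): [2 7 9 1 11 3 4 5 10 8 6 0]
After op 5 (in_shuffle): [4 2 5 7 10 9 8 1 6 11 0 3]
After op 6 (in_shuffle): [8 4 1 2 6 5 11 7 0 10 3 9]
After op 7 (in_shuffle): [11 8 7 4 0 1 10 2 3 6 9 5]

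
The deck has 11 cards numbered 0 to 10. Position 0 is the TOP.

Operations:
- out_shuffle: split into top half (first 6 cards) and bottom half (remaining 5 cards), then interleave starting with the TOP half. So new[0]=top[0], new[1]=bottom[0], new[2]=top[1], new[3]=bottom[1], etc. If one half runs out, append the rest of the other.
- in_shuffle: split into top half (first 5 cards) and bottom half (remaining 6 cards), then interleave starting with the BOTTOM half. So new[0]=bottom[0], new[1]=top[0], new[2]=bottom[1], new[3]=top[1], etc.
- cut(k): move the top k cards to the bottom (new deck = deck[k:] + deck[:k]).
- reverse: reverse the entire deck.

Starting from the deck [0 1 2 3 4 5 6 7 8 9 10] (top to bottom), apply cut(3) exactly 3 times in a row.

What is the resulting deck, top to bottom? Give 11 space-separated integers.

Answer: 9 10 0 1 2 3 4 5 6 7 8

Derivation:
After op 1 (cut(3)): [3 4 5 6 7 8 9 10 0 1 2]
After op 2 (cut(3)): [6 7 8 9 10 0 1 2 3 4 5]
After op 3 (cut(3)): [9 10 0 1 2 3 4 5 6 7 8]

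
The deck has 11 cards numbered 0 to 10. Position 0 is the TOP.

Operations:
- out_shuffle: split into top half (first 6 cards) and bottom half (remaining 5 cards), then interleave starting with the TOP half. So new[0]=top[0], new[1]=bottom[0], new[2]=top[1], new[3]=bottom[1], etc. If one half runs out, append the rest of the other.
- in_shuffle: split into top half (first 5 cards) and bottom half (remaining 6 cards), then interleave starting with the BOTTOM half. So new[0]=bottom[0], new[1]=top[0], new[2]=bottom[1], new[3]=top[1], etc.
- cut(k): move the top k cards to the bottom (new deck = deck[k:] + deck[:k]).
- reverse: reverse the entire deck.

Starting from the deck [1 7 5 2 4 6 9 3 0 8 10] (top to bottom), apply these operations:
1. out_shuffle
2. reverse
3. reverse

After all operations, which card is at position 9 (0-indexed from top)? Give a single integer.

After op 1 (out_shuffle): [1 9 7 3 5 0 2 8 4 10 6]
After op 2 (reverse): [6 10 4 8 2 0 5 3 7 9 1]
After op 3 (reverse): [1 9 7 3 5 0 2 8 4 10 6]
Position 9: card 10.

Answer: 10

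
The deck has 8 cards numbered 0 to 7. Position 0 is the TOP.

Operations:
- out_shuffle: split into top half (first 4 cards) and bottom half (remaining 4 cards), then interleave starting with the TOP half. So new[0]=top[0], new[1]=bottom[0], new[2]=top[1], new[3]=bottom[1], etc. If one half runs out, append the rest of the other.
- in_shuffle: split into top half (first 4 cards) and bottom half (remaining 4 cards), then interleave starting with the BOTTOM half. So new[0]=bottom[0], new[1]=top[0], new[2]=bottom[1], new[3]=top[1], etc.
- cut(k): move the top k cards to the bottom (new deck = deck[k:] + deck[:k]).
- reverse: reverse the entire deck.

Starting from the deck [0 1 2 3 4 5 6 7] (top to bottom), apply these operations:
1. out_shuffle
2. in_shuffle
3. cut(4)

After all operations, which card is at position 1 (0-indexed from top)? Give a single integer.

Answer: 1

Derivation:
After op 1 (out_shuffle): [0 4 1 5 2 6 3 7]
After op 2 (in_shuffle): [2 0 6 4 3 1 7 5]
After op 3 (cut(4)): [3 1 7 5 2 0 6 4]
Position 1: card 1.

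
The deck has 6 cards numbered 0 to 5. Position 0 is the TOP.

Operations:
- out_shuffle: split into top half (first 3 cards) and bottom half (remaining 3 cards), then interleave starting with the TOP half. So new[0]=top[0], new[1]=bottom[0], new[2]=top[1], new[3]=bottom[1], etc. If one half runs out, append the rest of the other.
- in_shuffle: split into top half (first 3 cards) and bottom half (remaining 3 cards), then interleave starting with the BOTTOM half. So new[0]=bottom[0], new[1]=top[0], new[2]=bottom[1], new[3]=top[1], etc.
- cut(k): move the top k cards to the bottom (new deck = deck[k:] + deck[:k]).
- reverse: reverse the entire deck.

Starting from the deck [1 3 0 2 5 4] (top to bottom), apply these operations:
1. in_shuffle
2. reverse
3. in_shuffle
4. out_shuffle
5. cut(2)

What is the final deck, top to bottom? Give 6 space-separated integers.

Answer: 0 2 1 3 5 4

Derivation:
After op 1 (in_shuffle): [2 1 5 3 4 0]
After op 2 (reverse): [0 4 3 5 1 2]
After op 3 (in_shuffle): [5 0 1 4 2 3]
After op 4 (out_shuffle): [5 4 0 2 1 3]
After op 5 (cut(2)): [0 2 1 3 5 4]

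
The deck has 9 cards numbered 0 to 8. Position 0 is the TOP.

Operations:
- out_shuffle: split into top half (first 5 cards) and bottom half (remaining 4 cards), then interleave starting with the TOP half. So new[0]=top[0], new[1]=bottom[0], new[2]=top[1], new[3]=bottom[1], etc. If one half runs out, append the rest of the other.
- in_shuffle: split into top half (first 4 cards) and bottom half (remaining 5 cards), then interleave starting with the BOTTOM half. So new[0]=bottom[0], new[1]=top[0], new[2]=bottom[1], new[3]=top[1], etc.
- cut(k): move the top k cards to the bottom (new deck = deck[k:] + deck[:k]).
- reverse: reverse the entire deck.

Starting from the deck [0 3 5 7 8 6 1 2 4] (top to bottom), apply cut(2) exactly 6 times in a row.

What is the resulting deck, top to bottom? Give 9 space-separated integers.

After op 1 (cut(2)): [5 7 8 6 1 2 4 0 3]
After op 2 (cut(2)): [8 6 1 2 4 0 3 5 7]
After op 3 (cut(2)): [1 2 4 0 3 5 7 8 6]
After op 4 (cut(2)): [4 0 3 5 7 8 6 1 2]
After op 5 (cut(2)): [3 5 7 8 6 1 2 4 0]
After op 6 (cut(2)): [7 8 6 1 2 4 0 3 5]

Answer: 7 8 6 1 2 4 0 3 5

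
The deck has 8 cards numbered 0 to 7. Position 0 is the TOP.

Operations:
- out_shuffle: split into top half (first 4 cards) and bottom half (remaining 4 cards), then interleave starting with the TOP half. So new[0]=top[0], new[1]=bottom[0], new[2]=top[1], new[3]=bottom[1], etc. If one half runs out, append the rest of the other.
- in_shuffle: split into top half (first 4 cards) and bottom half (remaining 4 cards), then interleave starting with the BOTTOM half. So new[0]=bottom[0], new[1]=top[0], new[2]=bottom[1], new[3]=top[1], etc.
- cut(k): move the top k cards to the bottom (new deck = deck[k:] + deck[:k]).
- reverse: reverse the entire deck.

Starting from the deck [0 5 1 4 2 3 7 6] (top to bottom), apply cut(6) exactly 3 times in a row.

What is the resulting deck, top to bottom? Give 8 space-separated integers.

After op 1 (cut(6)): [7 6 0 5 1 4 2 3]
After op 2 (cut(6)): [2 3 7 6 0 5 1 4]
After op 3 (cut(6)): [1 4 2 3 7 6 0 5]

Answer: 1 4 2 3 7 6 0 5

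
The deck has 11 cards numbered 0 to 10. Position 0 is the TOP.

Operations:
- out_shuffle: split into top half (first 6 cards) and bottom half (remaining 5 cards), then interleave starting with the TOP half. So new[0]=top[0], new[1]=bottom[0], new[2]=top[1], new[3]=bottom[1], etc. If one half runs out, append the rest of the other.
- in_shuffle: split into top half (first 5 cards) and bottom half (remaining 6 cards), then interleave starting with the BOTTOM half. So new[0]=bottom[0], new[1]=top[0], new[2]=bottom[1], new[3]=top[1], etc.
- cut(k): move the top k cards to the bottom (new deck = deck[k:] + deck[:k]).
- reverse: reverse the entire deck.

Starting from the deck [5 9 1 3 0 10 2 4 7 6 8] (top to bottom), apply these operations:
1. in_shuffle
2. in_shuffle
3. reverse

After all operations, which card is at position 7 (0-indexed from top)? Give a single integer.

After op 1 (in_shuffle): [10 5 2 9 4 1 7 3 6 0 8]
After op 2 (in_shuffle): [1 10 7 5 3 2 6 9 0 4 8]
After op 3 (reverse): [8 4 0 9 6 2 3 5 7 10 1]
Position 7: card 5.

Answer: 5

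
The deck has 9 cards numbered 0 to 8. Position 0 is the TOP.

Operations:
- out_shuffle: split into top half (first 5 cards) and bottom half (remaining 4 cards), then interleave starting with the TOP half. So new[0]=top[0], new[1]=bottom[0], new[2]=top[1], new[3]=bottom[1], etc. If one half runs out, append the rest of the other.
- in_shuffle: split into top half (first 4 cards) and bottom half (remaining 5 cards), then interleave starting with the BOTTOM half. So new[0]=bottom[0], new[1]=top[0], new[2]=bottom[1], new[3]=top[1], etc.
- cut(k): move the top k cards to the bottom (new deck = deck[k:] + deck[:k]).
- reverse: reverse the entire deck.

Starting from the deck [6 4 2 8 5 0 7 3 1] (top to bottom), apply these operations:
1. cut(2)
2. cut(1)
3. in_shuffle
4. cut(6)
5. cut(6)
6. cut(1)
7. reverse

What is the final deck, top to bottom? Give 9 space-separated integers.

Answer: 5 1 8 3 2 7 4 0 6

Derivation:
After op 1 (cut(2)): [2 8 5 0 7 3 1 6 4]
After op 2 (cut(1)): [8 5 0 7 3 1 6 4 2]
After op 3 (in_shuffle): [3 8 1 5 6 0 4 7 2]
After op 4 (cut(6)): [4 7 2 3 8 1 5 6 0]
After op 5 (cut(6)): [5 6 0 4 7 2 3 8 1]
After op 6 (cut(1)): [6 0 4 7 2 3 8 1 5]
After op 7 (reverse): [5 1 8 3 2 7 4 0 6]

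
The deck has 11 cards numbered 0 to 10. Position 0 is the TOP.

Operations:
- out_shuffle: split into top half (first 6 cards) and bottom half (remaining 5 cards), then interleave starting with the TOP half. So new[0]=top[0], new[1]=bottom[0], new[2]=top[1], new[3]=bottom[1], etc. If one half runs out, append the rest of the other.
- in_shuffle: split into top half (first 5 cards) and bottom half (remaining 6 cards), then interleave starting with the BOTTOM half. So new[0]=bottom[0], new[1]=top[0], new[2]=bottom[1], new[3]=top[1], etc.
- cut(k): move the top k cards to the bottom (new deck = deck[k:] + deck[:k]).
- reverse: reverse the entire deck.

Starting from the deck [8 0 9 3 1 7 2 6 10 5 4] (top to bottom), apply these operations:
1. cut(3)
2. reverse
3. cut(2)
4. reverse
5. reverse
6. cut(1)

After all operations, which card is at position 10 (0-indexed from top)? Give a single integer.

After op 1 (cut(3)): [3 1 7 2 6 10 5 4 8 0 9]
After op 2 (reverse): [9 0 8 4 5 10 6 2 7 1 3]
After op 3 (cut(2)): [8 4 5 10 6 2 7 1 3 9 0]
After op 4 (reverse): [0 9 3 1 7 2 6 10 5 4 8]
After op 5 (reverse): [8 4 5 10 6 2 7 1 3 9 0]
After op 6 (cut(1)): [4 5 10 6 2 7 1 3 9 0 8]
Position 10: card 8.

Answer: 8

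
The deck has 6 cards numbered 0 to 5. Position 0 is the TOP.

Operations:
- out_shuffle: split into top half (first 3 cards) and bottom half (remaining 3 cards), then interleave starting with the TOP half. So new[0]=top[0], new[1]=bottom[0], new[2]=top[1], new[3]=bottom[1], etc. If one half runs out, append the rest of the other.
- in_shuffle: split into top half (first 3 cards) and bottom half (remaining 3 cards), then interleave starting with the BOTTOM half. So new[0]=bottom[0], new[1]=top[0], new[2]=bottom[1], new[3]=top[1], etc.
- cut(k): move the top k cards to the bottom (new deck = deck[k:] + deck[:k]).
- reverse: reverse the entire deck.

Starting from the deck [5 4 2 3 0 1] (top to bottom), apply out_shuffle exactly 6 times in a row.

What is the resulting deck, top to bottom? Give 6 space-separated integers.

After op 1 (out_shuffle): [5 3 4 0 2 1]
After op 2 (out_shuffle): [5 0 3 2 4 1]
After op 3 (out_shuffle): [5 2 0 4 3 1]
After op 4 (out_shuffle): [5 4 2 3 0 1]
After op 5 (out_shuffle): [5 3 4 0 2 1]
After op 6 (out_shuffle): [5 0 3 2 4 1]

Answer: 5 0 3 2 4 1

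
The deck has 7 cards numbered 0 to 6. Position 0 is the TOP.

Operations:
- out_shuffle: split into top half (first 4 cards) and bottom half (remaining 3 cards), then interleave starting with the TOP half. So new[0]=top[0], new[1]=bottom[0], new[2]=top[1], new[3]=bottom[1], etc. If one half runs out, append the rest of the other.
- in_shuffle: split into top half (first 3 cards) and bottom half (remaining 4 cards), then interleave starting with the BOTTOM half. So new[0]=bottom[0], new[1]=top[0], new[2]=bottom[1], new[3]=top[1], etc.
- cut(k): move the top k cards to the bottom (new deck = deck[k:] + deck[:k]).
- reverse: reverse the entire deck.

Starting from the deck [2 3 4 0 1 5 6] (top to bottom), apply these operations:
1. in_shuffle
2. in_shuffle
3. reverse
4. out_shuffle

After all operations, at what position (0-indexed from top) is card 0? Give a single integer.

Answer: 3

Derivation:
After op 1 (in_shuffle): [0 2 1 3 5 4 6]
After op 2 (in_shuffle): [3 0 5 2 4 1 6]
After op 3 (reverse): [6 1 4 2 5 0 3]
After op 4 (out_shuffle): [6 5 1 0 4 3 2]
Card 0 is at position 3.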